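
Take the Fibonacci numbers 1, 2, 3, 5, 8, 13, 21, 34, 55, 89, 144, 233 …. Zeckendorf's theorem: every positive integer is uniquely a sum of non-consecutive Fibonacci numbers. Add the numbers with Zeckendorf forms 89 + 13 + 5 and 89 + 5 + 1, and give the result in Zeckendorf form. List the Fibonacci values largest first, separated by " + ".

The two numbers are 107 and 95, so their sum is 202.
144 ≤ 202 < 233, so take 144; remainder 58
55 ≤ 58 < 89, so take 55; remainder 3
3 ≤ 3 < 5, so take 3; remainder 0

144 + 55 + 3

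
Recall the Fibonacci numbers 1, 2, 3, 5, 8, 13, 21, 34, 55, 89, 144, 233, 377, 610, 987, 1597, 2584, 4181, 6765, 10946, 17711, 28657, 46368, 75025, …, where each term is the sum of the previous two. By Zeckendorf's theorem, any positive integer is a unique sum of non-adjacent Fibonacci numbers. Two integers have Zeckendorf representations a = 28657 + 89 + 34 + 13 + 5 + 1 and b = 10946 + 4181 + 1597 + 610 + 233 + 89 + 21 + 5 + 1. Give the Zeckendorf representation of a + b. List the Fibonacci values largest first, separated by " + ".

The two numbers are 28799 and 17683, so their sum is 46482.
46482 − 46368 = 114
114 − 89 = 25
25 − 21 = 4
4 − 3 = 1
1 − 1 = 0

46368 + 89 + 21 + 3 + 1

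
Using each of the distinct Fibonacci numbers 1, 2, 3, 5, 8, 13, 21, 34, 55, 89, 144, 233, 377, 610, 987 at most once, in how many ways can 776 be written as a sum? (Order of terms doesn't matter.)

Each representation comes from the Zeckendorf form by replacing some F_k with F_{k−1} + F_{k−2} where possible.
776 = 610+144+21+1 = 610+144+13+8+1 = 610+89+55+21+1 = 377+233+144+21+1 = … (12 more), for 16 in all.

16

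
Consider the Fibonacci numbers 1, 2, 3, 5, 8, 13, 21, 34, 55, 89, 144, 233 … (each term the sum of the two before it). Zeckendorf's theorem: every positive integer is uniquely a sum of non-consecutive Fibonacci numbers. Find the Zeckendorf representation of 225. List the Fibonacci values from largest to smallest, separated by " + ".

144 + 55 + 21 + 5

Repeatedly subtract the largest Fibonacci number that fits:
largest Fibonacci ≤ 225 is 144; 225 − 144 = 81
largest Fibonacci ≤ 81 is 55; 81 − 55 = 26
largest Fibonacci ≤ 26 is 21; 26 − 21 = 5
largest Fibonacci ≤ 5 is 5; 5 − 5 = 0
So 225 = 144 + 55 + 21 + 5, with no two terms consecutive in the sequence.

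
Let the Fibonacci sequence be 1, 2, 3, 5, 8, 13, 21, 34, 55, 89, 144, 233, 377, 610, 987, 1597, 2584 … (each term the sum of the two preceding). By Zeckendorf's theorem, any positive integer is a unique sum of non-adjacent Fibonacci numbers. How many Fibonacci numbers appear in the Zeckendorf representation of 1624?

1624 − 1597 = 27
27 − 21 = 6
6 − 5 = 1
1 − 1 = 0
1624 = 1597 + 21 + 5 + 1, which has 4 terms.

4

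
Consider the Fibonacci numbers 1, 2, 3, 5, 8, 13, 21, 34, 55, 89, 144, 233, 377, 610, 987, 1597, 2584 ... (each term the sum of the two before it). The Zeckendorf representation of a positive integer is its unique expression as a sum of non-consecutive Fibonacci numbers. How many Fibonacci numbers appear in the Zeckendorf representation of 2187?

6

2187: greatest Fibonacci not exceeding it is 1597, leaving 590
590: greatest Fibonacci not exceeding it is 377, leaving 213
213: greatest Fibonacci not exceeding it is 144, leaving 69
69: greatest Fibonacci not exceeding it is 55, leaving 14
14: greatest Fibonacci not exceeding it is 13, leaving 1
1: greatest Fibonacci not exceeding it is 1, leaving 0
2187 = 1597 + 377 + 144 + 55 + 13 + 1, which has 6 terms.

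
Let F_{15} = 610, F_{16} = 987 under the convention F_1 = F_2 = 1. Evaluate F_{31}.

By the addition formula F_{m+n} = F_m F_{n+1} + F_{m−1} F_n with m=16, n=15: F_{31} = 987·987 + 610·610 = 974169 + 372100 = 1346269.

1346269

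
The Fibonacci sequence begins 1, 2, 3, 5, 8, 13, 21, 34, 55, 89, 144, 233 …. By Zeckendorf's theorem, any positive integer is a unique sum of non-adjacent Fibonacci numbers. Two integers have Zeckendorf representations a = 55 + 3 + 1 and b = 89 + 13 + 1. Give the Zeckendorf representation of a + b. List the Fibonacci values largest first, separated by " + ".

144 + 13 + 5

The two numbers are 59 and 103, so their sum is 162.
Greedy algorithm:
subtract 144 from 162: 18 remains
subtract 13 from 18: 5 remains
subtract 5 from 5: 0 remains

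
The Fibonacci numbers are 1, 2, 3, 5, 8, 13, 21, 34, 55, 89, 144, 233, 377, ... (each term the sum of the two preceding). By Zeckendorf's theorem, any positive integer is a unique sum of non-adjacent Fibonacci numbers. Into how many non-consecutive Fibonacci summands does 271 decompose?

4

Repeatedly subtract the largest Fibonacci number that fits:
233 ≤ 271 < 377, so take 233; remainder 38
34 ≤ 38 < 55, so take 34; remainder 4
3 ≤ 4 < 5, so take 3; remainder 1
1 ≤ 1 < 2, so take 1; remainder 0
271 = 233 + 34 + 3 + 1, which has 4 terms.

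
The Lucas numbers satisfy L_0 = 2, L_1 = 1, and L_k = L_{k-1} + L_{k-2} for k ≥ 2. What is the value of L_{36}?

Iterating the recurrence up to L_{28} = 710647 and L_{27} = 439204:
L_{29} = L_{28} + L_{27} = 710647 + 439204 = 1149851
L_{30} = L_{29} + L_{28} = 1149851 + 710647 = 1860498
L_{31} = L_{30} + L_{29} = 1860498 + 1149851 = 3010349
L_{32} = L_{31} + L_{30} = 3010349 + 1860498 = 4870847
L_{33} = L_{32} + L_{31} = 4870847 + 3010349 = 7881196
L_{34} = L_{33} + L_{32} = 7881196 + 4870847 = 12752043
L_{35} = L_{34} + L_{33} = 12752043 + 7881196 = 20633239
L_{36} = L_{35} + L_{34} = 20633239 + 12752043 = 33385282

33385282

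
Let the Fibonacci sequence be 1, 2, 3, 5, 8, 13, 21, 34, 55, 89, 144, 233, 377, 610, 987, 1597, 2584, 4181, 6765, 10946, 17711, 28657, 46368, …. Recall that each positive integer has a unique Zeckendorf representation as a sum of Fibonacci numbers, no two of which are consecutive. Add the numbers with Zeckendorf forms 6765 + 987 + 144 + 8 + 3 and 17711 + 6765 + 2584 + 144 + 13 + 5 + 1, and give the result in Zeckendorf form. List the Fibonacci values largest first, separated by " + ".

28657 + 4181 + 1597 + 610 + 55 + 21 + 8 + 1

The two numbers are 7907 and 27223, so their sum is 35130.
subtract 28657 from 35130: 6473 remains
subtract 4181 from 6473: 2292 remains
subtract 1597 from 2292: 695 remains
subtract 610 from 695: 85 remains
subtract 55 from 85: 30 remains
subtract 21 from 30: 9 remains
subtract 8 from 9: 1 remains
subtract 1 from 1: 0 remains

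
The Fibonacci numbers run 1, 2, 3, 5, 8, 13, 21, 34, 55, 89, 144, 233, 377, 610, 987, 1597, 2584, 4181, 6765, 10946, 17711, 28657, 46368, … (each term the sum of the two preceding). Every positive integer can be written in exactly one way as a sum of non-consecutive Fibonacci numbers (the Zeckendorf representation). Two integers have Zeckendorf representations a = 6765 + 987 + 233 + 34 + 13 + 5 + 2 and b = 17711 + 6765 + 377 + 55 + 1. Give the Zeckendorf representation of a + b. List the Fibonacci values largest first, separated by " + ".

The two numbers are 8039 and 24909, so their sum is 32948.
Greedily peel off the largest Fibonacci term at each step:
subtract 28657 from 32948: 4291 remains
subtract 4181 from 4291: 110 remains
subtract 89 from 110: 21 remains
subtract 21 from 21: 0 remains

28657 + 4181 + 89 + 21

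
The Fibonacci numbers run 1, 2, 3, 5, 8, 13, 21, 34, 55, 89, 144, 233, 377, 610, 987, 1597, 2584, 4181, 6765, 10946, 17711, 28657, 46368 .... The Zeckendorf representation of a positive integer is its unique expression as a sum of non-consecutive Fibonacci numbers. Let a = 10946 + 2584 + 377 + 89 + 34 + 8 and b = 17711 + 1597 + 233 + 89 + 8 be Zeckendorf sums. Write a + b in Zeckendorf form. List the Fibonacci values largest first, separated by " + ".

The two numbers are 14038 and 19638, so their sum is 33676.
Greedy algorithm:
28657 ≤ 33676 < 46368, so take 28657; remainder 5019
4181 ≤ 5019 < 6765, so take 4181; remainder 838
610 ≤ 838 < 987, so take 610; remainder 228
144 ≤ 228 < 233, so take 144; remainder 84
55 ≤ 84 < 89, so take 55; remainder 29
21 ≤ 29 < 34, so take 21; remainder 8
8 ≤ 8 < 13, so take 8; remainder 0

28657 + 4181 + 610 + 144 + 55 + 21 + 8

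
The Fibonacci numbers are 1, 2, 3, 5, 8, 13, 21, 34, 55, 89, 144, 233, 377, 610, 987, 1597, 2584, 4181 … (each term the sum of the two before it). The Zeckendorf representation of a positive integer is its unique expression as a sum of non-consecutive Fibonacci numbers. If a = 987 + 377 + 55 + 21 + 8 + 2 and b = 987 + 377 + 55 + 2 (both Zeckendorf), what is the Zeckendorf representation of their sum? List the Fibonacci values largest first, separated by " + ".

The two numbers are 1450 and 1421, so their sum is 2871.
Repeatedly subtract the largest Fibonacci number that fits:
2584 ≤ 2871 < 4181, so take 2584; remainder 287
233 ≤ 287 < 377, so take 233; remainder 54
34 ≤ 54 < 55, so take 34; remainder 20
13 ≤ 20 < 21, so take 13; remainder 7
5 ≤ 7 < 8, so take 5; remainder 2
2 ≤ 2 < 3, so take 2; remainder 0

2584 + 233 + 34 + 13 + 5 + 2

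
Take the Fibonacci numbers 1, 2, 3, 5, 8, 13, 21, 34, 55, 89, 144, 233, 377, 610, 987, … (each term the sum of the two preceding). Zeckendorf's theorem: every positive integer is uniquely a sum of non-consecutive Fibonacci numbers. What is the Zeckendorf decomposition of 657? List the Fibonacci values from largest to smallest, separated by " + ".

take 610 (≤ 657); 657 − 610 = 47
take 34 (≤ 47); 47 − 34 = 13
take 13 (≤ 13); 13 − 13 = 0
So 657 = 610 + 34 + 13, with no two terms consecutive in the sequence.

610 + 34 + 13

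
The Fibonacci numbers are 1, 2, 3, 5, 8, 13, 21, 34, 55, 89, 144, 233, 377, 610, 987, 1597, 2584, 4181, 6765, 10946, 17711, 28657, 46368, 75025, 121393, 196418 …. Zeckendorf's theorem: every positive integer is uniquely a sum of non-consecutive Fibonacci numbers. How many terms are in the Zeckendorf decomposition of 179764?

largest Fibonacci ≤ 179764 is 121393; 179764 − 121393 = 58371
largest Fibonacci ≤ 58371 is 46368; 58371 − 46368 = 12003
largest Fibonacci ≤ 12003 is 10946; 12003 − 10946 = 1057
largest Fibonacci ≤ 1057 is 987; 1057 − 987 = 70
largest Fibonacci ≤ 70 is 55; 70 − 55 = 15
largest Fibonacci ≤ 15 is 13; 15 − 13 = 2
largest Fibonacci ≤ 2 is 2; 2 − 2 = 0
179764 = 121393 + 46368 + 10946 + 987 + 55 + 13 + 2, which has 7 terms.

7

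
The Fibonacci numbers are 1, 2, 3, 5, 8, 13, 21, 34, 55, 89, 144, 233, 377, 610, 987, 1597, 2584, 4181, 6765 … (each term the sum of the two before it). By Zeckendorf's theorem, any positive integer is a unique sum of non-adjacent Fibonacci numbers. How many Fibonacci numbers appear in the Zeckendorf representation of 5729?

5729 − 4181 = 1548
1548 − 987 = 561
561 − 377 = 184
184 − 144 = 40
40 − 34 = 6
6 − 5 = 1
1 − 1 = 0
5729 = 4181 + 987 + 377 + 144 + 34 + 5 + 1, which has 7 terms.

7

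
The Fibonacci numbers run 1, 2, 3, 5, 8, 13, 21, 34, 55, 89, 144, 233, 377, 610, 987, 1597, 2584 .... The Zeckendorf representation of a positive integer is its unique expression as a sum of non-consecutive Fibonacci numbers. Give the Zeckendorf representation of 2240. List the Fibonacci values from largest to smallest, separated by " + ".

1597 + 610 + 21 + 8 + 3 + 1

1597 ≤ 2240 < 2584, so take 1597; remainder 643
610 ≤ 643 < 987, so take 610; remainder 33
21 ≤ 33 < 34, so take 21; remainder 12
8 ≤ 12 < 13, so take 8; remainder 4
3 ≤ 4 < 5, so take 3; remainder 1
1 ≤ 1 < 2, so take 1; remainder 0
So 2240 = 1597 + 610 + 21 + 8 + 3 + 1, with no two terms consecutive in the sequence.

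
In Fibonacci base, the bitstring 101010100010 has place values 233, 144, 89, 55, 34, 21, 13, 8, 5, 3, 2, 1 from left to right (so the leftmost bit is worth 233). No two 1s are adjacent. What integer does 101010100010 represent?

Summing the place values of the 1 bits: 233 + 89 + 34 + 13 + 2 = 371.

371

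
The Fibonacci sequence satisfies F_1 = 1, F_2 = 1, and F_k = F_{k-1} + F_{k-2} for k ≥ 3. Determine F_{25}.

75025

Iterating the recurrence up to F_{18} = 2584 and F_{17} = 1597:
F_{19} = F_{18} + F_{17} = 2584 + 1597 = 4181
F_{20} = F_{19} + F_{18} = 4181 + 2584 = 6765
F_{21} = F_{20} + F_{19} = 6765 + 4181 = 10946
F_{22} = F_{21} + F_{20} = 10946 + 6765 = 17711
F_{23} = F_{22} + F_{21} = 17711 + 10946 = 28657
F_{24} = F_{23} + F_{22} = 28657 + 17711 = 46368
F_{25} = F_{24} + F_{23} = 46368 + 28657 = 75025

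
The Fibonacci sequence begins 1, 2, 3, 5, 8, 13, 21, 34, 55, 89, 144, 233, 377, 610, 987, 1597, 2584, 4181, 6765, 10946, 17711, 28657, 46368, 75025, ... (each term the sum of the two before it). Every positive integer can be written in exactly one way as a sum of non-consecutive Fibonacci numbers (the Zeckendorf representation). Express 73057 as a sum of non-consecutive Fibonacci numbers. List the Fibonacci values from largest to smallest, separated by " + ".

Greedily peel off the largest Fibonacci term at each step:
73057: greatest Fibonacci not exceeding it is 46368, leaving 26689
26689: greatest Fibonacci not exceeding it is 17711, leaving 8978
8978: greatest Fibonacci not exceeding it is 6765, leaving 2213
2213: greatest Fibonacci not exceeding it is 1597, leaving 616
616: greatest Fibonacci not exceeding it is 610, leaving 6
6: greatest Fibonacci not exceeding it is 5, leaving 1
1: greatest Fibonacci not exceeding it is 1, leaving 0
So 73057 = 46368 + 17711 + 6765 + 1597 + 610 + 5 + 1, with no two terms consecutive in the sequence.

46368 + 17711 + 6765 + 1597 + 610 + 5 + 1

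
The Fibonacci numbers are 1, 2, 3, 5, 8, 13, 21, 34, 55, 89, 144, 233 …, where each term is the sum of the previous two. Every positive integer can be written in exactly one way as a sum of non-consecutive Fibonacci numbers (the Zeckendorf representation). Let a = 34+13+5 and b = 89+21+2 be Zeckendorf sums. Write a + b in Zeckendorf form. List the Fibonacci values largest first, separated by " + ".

The two numbers are 52 and 112, so their sum is 164.
largest Fibonacci ≤ 164 is 144; 164 − 144 = 20
largest Fibonacci ≤ 20 is 13; 20 − 13 = 7
largest Fibonacci ≤ 7 is 5; 7 − 5 = 2
largest Fibonacci ≤ 2 is 2; 2 − 2 = 0

144 + 13 + 5 + 2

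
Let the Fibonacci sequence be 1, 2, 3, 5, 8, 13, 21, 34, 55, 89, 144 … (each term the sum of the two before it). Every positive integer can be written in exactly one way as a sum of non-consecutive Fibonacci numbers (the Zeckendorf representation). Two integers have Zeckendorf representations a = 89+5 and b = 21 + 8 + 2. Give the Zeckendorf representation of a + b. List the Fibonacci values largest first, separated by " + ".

89 + 34 + 2

The two numbers are 94 and 31, so their sum is 125.
Repeatedly subtract the largest Fibonacci number that fits:
largest Fibonacci ≤ 125 is 89; 125 − 89 = 36
largest Fibonacci ≤ 36 is 34; 36 − 34 = 2
largest Fibonacci ≤ 2 is 2; 2 − 2 = 0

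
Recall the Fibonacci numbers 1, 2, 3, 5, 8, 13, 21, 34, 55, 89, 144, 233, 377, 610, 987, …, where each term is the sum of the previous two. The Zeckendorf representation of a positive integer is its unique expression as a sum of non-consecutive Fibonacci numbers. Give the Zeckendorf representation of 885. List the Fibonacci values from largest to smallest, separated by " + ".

610 + 233 + 34 + 8

subtract 610 from 885: 275 remains
subtract 233 from 275: 42 remains
subtract 34 from 42: 8 remains
subtract 8 from 8: 0 remains
So 885 = 610 + 233 + 34 + 8, with no two terms consecutive in the sequence.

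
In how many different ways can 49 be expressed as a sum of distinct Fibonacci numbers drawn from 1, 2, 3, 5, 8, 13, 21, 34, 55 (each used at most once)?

Starting from the Zeckendorf form and repeatedly splitting a term F_k into F_{k−1} + F_{k−2} (when neither is already used) reaches every representation.
49 = 34+13+2 = 34+8+5+2 = 21+13+8+5+2 — 3 representations.

3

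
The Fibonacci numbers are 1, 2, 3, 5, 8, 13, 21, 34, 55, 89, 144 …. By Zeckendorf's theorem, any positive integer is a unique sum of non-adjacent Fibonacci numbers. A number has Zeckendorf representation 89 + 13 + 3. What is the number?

105

89 + 13 + 3 = 105.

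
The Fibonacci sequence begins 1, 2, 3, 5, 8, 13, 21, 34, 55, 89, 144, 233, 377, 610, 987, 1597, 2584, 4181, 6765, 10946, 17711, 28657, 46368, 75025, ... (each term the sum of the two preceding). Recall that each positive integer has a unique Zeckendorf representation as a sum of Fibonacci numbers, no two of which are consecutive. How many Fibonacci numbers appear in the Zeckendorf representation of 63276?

Repeatedly subtract the largest Fibonacci number that fits:
take 46368 (≤ 63276); 63276 − 46368 = 16908
take 10946 (≤ 16908); 16908 − 10946 = 5962
take 4181 (≤ 5962); 5962 − 4181 = 1781
take 1597 (≤ 1781); 1781 − 1597 = 184
take 144 (≤ 184); 184 − 144 = 40
take 34 (≤ 40); 40 − 34 = 6
take 5 (≤ 6); 6 − 5 = 1
take 1 (≤ 1); 1 − 1 = 0
63276 = 46368 + 10946 + 4181 + 1597 + 144 + 34 + 5 + 1, which has 8 terms.

8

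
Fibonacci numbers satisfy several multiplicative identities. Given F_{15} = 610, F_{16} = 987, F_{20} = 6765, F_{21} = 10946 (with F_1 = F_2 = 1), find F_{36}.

14930352

By the addition formula F_{m+n} = F_m F_{n+1} + F_{m−1} F_n with m=21, n=15: F_{36} = 10946·987 + 6765·610 = 10803702 + 4126650 = 14930352.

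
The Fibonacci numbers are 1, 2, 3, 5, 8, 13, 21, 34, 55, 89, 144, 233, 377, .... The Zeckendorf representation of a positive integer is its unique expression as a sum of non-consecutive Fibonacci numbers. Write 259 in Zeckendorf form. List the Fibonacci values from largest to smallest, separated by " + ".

233 + 21 + 5

Repeatedly subtract the largest Fibonacci number that fits:
259 − 233 = 26
26 − 21 = 5
5 − 5 = 0
So 259 = 233 + 21 + 5, with no two terms consecutive in the sequence.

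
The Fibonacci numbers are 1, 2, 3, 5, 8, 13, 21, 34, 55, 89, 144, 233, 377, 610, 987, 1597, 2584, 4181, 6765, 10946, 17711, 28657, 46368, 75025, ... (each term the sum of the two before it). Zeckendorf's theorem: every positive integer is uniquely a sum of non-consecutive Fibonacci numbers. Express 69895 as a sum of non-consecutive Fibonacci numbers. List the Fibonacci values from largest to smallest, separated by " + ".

46368 + 17711 + 4181 + 1597 + 34 + 3 + 1

69895: greatest Fibonacci not exceeding it is 46368, leaving 23527
23527: greatest Fibonacci not exceeding it is 17711, leaving 5816
5816: greatest Fibonacci not exceeding it is 4181, leaving 1635
1635: greatest Fibonacci not exceeding it is 1597, leaving 38
38: greatest Fibonacci not exceeding it is 34, leaving 4
4: greatest Fibonacci not exceeding it is 3, leaving 1
1: greatest Fibonacci not exceeding it is 1, leaving 0
So 69895 = 46368 + 17711 + 4181 + 1597 + 34 + 3 + 1, with no two terms consecutive in the sequence.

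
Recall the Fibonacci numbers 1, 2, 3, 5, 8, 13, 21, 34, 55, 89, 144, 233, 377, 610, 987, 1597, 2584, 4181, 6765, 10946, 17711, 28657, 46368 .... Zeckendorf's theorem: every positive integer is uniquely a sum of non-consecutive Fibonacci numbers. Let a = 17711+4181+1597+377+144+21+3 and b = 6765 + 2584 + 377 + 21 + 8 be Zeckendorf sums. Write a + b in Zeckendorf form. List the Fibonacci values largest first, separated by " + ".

28657 + 4181 + 610 + 233 + 89 + 13 + 5 + 1

The two numbers are 24034 and 9755, so their sum is 33789.
33789 − 28657 = 5132
5132 − 4181 = 951
951 − 610 = 341
341 − 233 = 108
108 − 89 = 19
19 − 13 = 6
6 − 5 = 1
1 − 1 = 0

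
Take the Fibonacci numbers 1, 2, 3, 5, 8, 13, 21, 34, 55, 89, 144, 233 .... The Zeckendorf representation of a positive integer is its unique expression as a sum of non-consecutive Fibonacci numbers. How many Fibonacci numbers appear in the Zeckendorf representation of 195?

195 − 144 = 51
51 − 34 = 17
17 − 13 = 4
4 − 3 = 1
1 − 1 = 0
195 = 144 + 34 + 13 + 3 + 1, which has 5 terms.

5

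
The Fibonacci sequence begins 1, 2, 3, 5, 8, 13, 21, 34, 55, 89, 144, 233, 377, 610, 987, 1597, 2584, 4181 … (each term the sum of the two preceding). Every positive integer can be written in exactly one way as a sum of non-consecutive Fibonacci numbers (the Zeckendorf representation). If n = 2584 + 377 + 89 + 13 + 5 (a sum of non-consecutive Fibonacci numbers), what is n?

2584 + 377 + 89 + 13 + 5 = 3068.

3068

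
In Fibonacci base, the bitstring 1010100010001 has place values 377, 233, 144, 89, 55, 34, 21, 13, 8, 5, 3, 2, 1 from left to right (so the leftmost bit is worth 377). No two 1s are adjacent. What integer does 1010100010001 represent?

Summing the place values of the 1 bits: 377 + 144 + 55 + 8 + 1 = 585.

585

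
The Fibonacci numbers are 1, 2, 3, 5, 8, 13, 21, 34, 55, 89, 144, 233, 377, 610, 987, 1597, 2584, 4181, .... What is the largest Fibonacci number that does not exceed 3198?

2584

2584 ≤ 3198 < 4181, so the largest Fibonacci number not exceeding 3198 is 2584.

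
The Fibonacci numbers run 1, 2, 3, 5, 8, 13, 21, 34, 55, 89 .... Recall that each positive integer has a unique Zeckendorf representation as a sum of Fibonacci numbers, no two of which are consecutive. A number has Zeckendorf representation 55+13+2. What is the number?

55+13+2 = 70.

70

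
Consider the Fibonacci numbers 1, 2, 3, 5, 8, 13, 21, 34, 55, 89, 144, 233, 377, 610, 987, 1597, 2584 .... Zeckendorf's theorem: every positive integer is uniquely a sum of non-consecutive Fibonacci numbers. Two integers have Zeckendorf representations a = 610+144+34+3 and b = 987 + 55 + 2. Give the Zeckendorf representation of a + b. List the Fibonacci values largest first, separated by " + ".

The two numbers are 791 and 1044, so their sum is 1835.
Repeatedly subtract the largest Fibonacci number that fits:
subtract 1597 from 1835: 238 remains
subtract 233 from 238: 5 remains
subtract 5 from 5: 0 remains

1597 + 233 + 5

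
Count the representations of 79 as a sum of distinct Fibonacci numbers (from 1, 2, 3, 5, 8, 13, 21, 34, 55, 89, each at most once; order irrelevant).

8

Each representation comes from the Zeckendorf form by replacing some F_k with F_{k−1} + F_{k−2} where possible.
79 = 55+21+3 = 55+21+2+1 = 55+13+8+3 = 55+13+8+2+1 = … (4 more), for 8 in all.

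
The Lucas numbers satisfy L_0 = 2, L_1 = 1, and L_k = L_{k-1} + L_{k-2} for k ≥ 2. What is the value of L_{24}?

103682

Iterating the recurrence up to L_{17} = 3571 and L_{16} = 2207:
L_{18} = L_{17} + L_{16} = 3571 + 2207 = 5778
L_{19} = L_{18} + L_{17} = 5778 + 3571 = 9349
L_{20} = L_{19} + L_{18} = 9349 + 5778 = 15127
L_{21} = L_{20} + L_{19} = 15127 + 9349 = 24476
L_{22} = L_{21} + L_{20} = 24476 + 15127 = 39603
L_{23} = L_{22} + L_{21} = 39603 + 24476 = 64079
L_{24} = L_{23} + L_{22} = 64079 + 39603 = 103682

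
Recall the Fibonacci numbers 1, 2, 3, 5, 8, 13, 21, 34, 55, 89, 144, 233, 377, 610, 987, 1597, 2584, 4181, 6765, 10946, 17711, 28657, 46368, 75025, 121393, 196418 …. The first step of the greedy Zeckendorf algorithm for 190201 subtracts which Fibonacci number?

121393 ≤ 190201 < 196418, so the largest Fibonacci number not exceeding 190201 is 121393.

121393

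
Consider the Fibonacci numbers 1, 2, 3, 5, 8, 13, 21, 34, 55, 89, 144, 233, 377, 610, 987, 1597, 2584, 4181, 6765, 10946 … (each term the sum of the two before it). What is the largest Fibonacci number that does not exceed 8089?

6765

6765 ≤ 8089 < 10946, so the largest Fibonacci number not exceeding 8089 is 6765.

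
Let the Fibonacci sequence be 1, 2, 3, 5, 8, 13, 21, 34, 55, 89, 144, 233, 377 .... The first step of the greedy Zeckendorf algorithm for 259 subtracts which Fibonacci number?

233

233 ≤ 259 < 377, so the largest Fibonacci number not exceeding 259 is 233.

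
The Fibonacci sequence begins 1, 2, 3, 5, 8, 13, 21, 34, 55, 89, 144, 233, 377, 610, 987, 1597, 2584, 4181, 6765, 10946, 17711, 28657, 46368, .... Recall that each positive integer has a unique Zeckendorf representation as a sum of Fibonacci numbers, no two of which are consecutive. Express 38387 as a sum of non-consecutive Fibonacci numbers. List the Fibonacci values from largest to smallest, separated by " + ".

28657 + 6765 + 2584 + 377 + 3 + 1

take 28657 (≤ 38387); 38387 − 28657 = 9730
take 6765 (≤ 9730); 9730 − 6765 = 2965
take 2584 (≤ 2965); 2965 − 2584 = 381
take 377 (≤ 381); 381 − 377 = 4
take 3 (≤ 4); 4 − 3 = 1
take 1 (≤ 1); 1 − 1 = 0
So 38387 = 28657 + 6765 + 2584 + 377 + 3 + 1, with no two terms consecutive in the sequence.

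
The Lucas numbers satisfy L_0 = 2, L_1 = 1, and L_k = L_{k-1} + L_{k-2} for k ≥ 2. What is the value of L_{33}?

7881196

Iterating the recurrence up to L_{25} = 167761 and L_{24} = 103682:
L_{26} = L_{25} + L_{24} = 167761 + 103682 = 271443
L_{27} = L_{26} + L_{25} = 271443 + 167761 = 439204
L_{28} = L_{27} + L_{26} = 439204 + 271443 = 710647
L_{29} = L_{28} + L_{27} = 710647 + 439204 = 1149851
L_{30} = L_{29} + L_{28} = 1149851 + 710647 = 1860498
L_{31} = L_{30} + L_{29} = 1860498 + 1149851 = 3010349
L_{32} = L_{31} + L_{30} = 3010349 + 1860498 = 4870847
L_{33} = L_{32} + L_{31} = 4870847 + 3010349 = 7881196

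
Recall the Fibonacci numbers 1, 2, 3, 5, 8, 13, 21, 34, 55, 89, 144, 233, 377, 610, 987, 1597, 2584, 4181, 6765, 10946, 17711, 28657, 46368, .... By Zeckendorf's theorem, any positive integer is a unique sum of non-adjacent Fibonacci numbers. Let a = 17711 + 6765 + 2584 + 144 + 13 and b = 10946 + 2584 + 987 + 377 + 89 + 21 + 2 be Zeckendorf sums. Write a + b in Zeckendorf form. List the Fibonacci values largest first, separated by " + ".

The two numbers are 27217 and 15006, so their sum is 42223.
Greedily peel off the largest Fibonacci term at each step:
28657 ≤ 42223 < 46368, so take 28657; remainder 13566
10946 ≤ 13566 < 17711, so take 10946; remainder 2620
2584 ≤ 2620 < 4181, so take 2584; remainder 36
34 ≤ 36 < 55, so take 34; remainder 2
2 ≤ 2 < 3, so take 2; remainder 0

28657 + 10946 + 2584 + 34 + 2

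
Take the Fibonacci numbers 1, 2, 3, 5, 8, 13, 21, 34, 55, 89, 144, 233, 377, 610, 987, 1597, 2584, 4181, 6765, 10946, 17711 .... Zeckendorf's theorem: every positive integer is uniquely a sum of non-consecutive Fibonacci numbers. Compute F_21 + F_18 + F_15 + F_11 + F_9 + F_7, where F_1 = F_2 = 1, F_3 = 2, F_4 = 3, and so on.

F_21 + F_18 + F_15 + F_11 + F_9 + F_7 = 10946 + 2584 + 610 + 89 + 34 + 13 = 14276.

14276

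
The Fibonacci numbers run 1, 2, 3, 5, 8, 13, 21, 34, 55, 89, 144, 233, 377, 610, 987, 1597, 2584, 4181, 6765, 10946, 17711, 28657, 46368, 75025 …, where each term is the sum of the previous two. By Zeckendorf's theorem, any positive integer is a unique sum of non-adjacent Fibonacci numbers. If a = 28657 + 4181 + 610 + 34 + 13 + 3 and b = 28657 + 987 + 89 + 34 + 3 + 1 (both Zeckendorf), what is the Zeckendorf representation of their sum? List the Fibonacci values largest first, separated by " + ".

46368 + 10946 + 4181 + 1597 + 144 + 21 + 8 + 3 + 1

The two numbers are 33498 and 29771, so their sum is 63269.
subtract 46368 from 63269: 16901 remains
subtract 10946 from 16901: 5955 remains
subtract 4181 from 5955: 1774 remains
subtract 1597 from 1774: 177 remains
subtract 144 from 177: 33 remains
subtract 21 from 33: 12 remains
subtract 8 from 12: 4 remains
subtract 3 from 4: 1 remains
subtract 1 from 1: 0 remains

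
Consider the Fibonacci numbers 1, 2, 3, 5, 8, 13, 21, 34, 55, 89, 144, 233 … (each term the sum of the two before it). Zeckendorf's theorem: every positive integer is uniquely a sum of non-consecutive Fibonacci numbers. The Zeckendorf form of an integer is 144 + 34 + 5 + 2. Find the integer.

185

144 + 34 + 5 + 2 = 185.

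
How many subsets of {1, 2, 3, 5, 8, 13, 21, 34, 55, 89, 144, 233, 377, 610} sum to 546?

8

Each representation comes from the Zeckendorf form by replacing some F_k with F_{k−1} + F_{k−2} where possible.
546 = 377+144+21+3+1 = 377+144+13+8+3+1 = 377+89+55+21+3+1 = 377+89+55+13+8+3+1 = … (4 more), for 8 in all.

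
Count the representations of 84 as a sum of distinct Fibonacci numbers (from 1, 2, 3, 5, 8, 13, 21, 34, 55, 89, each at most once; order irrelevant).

84 = 55+21+8 = 55+21+5+3 = 55+21+5+2+1 = 55+13+8+5+3 = 55+13+8+5+2+1 = … (2 more), for 7 in all.

7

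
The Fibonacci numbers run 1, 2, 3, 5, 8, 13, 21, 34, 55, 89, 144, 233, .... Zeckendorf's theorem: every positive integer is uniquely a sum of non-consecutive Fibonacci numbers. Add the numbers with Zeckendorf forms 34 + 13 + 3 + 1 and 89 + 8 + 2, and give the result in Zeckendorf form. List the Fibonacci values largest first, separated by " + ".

The two numbers are 51 and 99, so their sum is 150.
Greedy algorithm:
largest Fibonacci ≤ 150 is 144; 150 − 144 = 6
largest Fibonacci ≤ 6 is 5; 6 − 5 = 1
largest Fibonacci ≤ 1 is 1; 1 − 1 = 0

144 + 5 + 1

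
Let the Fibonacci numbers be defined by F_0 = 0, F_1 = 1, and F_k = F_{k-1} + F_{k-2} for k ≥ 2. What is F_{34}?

5702887

Iterating the recurrence up to F_{26} = 121393 and F_{25} = 75025:
F_{27} = F_{26} + F_{25} = 121393 + 75025 = 196418
F_{28} = F_{27} + F_{26} = 196418 + 121393 = 317811
F_{29} = F_{28} + F_{27} = 317811 + 196418 = 514229
F_{30} = F_{29} + F_{28} = 514229 + 317811 = 832040
F_{31} = F_{30} + F_{29} = 832040 + 514229 = 1346269
F_{32} = F_{31} + F_{30} = 1346269 + 832040 = 2178309
F_{33} = F_{32} + F_{31} = 2178309 + 1346269 = 3524578
F_{34} = F_{33} + F_{32} = 3524578 + 2178309 = 5702887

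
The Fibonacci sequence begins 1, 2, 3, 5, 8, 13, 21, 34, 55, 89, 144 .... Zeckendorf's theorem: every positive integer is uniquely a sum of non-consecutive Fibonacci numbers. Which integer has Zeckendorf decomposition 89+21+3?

113

89+21+3 = 113.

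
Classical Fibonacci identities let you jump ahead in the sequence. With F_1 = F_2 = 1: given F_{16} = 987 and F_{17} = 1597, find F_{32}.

2178309

By the doubling identity F_{2k} = F_k(2F_{k+1} − F_k): F_{32} = 987·(2·1597 − 987) = 987·2207 = 2178309.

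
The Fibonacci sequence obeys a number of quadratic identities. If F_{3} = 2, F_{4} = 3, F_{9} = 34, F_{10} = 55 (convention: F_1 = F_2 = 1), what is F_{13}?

233

By the addition formula F_{m+n} = F_m F_{n+1} + F_{m−1} F_n with m=4, n=9: F_{13} = 3·55 + 2·34 = 165 + 68 = 233.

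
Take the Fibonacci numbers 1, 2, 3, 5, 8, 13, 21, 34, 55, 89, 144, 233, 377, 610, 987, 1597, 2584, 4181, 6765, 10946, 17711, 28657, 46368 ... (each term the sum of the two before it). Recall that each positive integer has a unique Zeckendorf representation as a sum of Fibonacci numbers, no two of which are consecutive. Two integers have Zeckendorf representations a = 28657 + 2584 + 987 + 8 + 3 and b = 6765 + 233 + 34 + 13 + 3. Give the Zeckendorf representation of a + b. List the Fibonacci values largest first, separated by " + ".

The two numbers are 32239 and 7048, so their sum is 39287.
take 28657 (≤ 39287); 39287 − 28657 = 10630
take 6765 (≤ 10630); 10630 − 6765 = 3865
take 2584 (≤ 3865); 3865 − 2584 = 1281
take 987 (≤ 1281); 1281 − 987 = 294
take 233 (≤ 294); 294 − 233 = 61
take 55 (≤ 61); 61 − 55 = 6
take 5 (≤ 6); 6 − 5 = 1
take 1 (≤ 1); 1 − 1 = 0

28657 + 6765 + 2584 + 987 + 233 + 55 + 5 + 1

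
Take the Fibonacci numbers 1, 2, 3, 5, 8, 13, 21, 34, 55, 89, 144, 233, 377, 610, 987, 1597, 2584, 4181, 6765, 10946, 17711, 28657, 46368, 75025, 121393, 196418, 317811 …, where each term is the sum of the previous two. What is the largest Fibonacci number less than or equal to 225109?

196418 ≤ 225109 < 317811, so the largest Fibonacci number not exceeding 225109 is 196418.

196418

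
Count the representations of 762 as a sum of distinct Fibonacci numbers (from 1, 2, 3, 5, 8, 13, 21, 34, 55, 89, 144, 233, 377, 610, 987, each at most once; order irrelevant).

762 = 610+144+8 = 610+144+5+3 = 610+89+55+8 = 377+233+144+8 = … (18 more), for 22 in all.

22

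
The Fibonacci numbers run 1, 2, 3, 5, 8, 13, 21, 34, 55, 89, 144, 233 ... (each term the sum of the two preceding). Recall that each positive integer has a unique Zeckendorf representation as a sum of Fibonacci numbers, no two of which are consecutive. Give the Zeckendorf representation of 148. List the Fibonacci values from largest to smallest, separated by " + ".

144 + 3 + 1

largest Fibonacci ≤ 148 is 144; 148 − 144 = 4
largest Fibonacci ≤ 4 is 3; 4 − 3 = 1
largest Fibonacci ≤ 1 is 1; 1 − 1 = 0
So 148 = 144 + 3 + 1, with no two terms consecutive in the sequence.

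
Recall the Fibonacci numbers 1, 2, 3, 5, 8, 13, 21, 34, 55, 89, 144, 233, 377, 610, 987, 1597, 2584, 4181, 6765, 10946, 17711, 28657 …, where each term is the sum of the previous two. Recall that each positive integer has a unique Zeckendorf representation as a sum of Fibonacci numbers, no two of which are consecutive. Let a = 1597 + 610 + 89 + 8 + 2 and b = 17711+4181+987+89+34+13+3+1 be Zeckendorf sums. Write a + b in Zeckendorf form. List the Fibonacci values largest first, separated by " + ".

17711 + 6765 + 610 + 233 + 5 + 1

The two numbers are 2306 and 23019, so their sum is 25325.
Greedy algorithm:
17711 ≤ 25325 < 28657, so take 17711; remainder 7614
6765 ≤ 7614 < 10946, so take 6765; remainder 849
610 ≤ 849 < 987, so take 610; remainder 239
233 ≤ 239 < 377, so take 233; remainder 6
5 ≤ 6 < 8, so take 5; remainder 1
1 ≤ 1 < 2, so take 1; remainder 0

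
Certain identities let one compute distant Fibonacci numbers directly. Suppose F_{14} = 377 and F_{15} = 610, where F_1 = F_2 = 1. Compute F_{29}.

By F_{2k+1} = F_k² + F_{k+1}²: F_{29} = 377² + 610² = 142129 + 372100 = 514229.

514229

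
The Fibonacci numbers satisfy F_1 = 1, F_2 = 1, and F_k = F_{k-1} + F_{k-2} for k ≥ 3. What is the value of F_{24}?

Iterating the recurrence up to F_{16} = 987 and F_{15} = 610:
F_{17} = F_{16} + F_{15} = 987 + 610 = 1597
F_{18} = F_{17} + F_{16} = 1597 + 987 = 2584
F_{19} = F_{18} + F_{17} = 2584 + 1597 = 4181
F_{20} = F_{19} + F_{18} = 4181 + 2584 = 6765
F_{21} = F_{20} + F_{19} = 6765 + 4181 = 10946
F_{22} = F_{21} + F_{20} = 10946 + 6765 = 17711
F_{23} = F_{22} + F_{21} = 17711 + 10946 = 28657
F_{24} = F_{23} + F_{22} = 28657 + 17711 = 46368

46368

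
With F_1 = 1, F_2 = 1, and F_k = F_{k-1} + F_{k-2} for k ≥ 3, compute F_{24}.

46368

Iterating the recurrence up to F_{17} = 1597 and F_{16} = 987:
F_{18} = F_{17} + F_{16} = 1597 + 987 = 2584
F_{19} = F_{18} + F_{17} = 2584 + 1597 = 4181
F_{20} = F_{19} + F_{18} = 4181 + 2584 = 6765
F_{21} = F_{20} + F_{19} = 6765 + 4181 = 10946
F_{22} = F_{21} + F_{20} = 10946 + 6765 = 17711
F_{23} = F_{22} + F_{21} = 17711 + 10946 = 28657
F_{24} = F_{23} + F_{22} = 28657 + 17711 = 46368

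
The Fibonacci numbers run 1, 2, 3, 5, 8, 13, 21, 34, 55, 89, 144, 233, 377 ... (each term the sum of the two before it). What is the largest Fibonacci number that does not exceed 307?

233

233 ≤ 307 < 377, so the largest Fibonacci number not exceeding 307 is 233.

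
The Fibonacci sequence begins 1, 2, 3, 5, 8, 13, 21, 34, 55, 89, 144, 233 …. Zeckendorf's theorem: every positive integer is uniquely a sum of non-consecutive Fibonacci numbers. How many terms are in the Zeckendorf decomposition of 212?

3

subtract 144 from 212: 68 remains
subtract 55 from 68: 13 remains
subtract 13 from 13: 0 remains
212 = 144 + 55 + 13, which has 3 terms.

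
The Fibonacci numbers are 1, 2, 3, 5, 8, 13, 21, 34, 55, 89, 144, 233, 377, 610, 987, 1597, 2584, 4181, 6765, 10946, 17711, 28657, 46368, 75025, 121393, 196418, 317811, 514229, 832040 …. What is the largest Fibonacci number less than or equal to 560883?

514229

514229 ≤ 560883 < 832040, so the largest Fibonacci number not exceeding 560883 is 514229.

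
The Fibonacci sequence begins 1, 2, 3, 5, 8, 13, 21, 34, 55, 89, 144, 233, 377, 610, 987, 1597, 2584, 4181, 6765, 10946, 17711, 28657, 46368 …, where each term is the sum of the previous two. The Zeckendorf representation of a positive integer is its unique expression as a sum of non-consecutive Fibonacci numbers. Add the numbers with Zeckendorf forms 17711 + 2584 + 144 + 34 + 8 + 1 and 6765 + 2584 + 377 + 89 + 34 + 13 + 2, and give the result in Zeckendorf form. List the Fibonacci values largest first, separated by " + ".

The two numbers are 20482 and 9864, so their sum is 30346.
take 28657 (≤ 30346); 30346 − 28657 = 1689
take 1597 (≤ 1689); 1689 − 1597 = 92
take 89 (≤ 92); 92 − 89 = 3
take 3 (≤ 3); 3 − 3 = 0

28657 + 1597 + 89 + 3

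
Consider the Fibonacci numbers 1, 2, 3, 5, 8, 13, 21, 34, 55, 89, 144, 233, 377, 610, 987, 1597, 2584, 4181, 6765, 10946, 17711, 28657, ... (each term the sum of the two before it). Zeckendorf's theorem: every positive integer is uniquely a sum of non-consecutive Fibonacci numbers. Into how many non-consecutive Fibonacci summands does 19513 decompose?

6

take 17711 (≤ 19513); 19513 − 17711 = 1802
take 1597 (≤ 1802); 1802 − 1597 = 205
take 144 (≤ 205); 205 − 144 = 61
take 55 (≤ 61); 61 − 55 = 6
take 5 (≤ 6); 6 − 5 = 1
take 1 (≤ 1); 1 − 1 = 0
19513 = 17711 + 1597 + 144 + 55 + 5 + 1, which has 6 terms.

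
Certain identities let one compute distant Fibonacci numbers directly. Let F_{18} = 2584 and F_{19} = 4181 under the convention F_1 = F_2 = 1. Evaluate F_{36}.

By the doubling identity F_{2k} = F_k(2F_{k+1} − F_k): F_{36} = 2584·(2·4181 − 2584) = 2584·5778 = 14930352.

14930352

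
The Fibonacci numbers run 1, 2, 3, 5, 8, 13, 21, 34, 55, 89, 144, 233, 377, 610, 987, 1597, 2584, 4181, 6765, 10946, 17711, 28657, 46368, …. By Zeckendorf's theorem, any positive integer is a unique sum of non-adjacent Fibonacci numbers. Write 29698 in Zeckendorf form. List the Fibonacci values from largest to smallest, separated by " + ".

28657 + 987 + 34 + 13 + 5 + 2

Greedy algorithm:
take 28657 (≤ 29698); 29698 − 28657 = 1041
take 987 (≤ 1041); 1041 − 987 = 54
take 34 (≤ 54); 54 − 34 = 20
take 13 (≤ 20); 20 − 13 = 7
take 5 (≤ 7); 7 − 5 = 2
take 2 (≤ 2); 2 − 2 = 0
So 29698 = 28657 + 987 + 34 + 13 + 5 + 2, with no two terms consecutive in the sequence.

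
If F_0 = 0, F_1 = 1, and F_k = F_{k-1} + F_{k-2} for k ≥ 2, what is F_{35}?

9227465

Iterating the recurrence up to F_{27} = 196418 and F_{26} = 121393:
F_{28} = F_{27} + F_{26} = 196418 + 121393 = 317811
F_{29} = F_{28} + F_{27} = 317811 + 196418 = 514229
F_{30} = F_{29} + F_{28} = 514229 + 317811 = 832040
F_{31} = F_{30} + F_{29} = 832040 + 514229 = 1346269
F_{32} = F_{31} + F_{30} = 1346269 + 832040 = 2178309
F_{33} = F_{32} + F_{31} = 2178309 + 1346269 = 3524578
F_{34} = F_{33} + F_{32} = 3524578 + 2178309 = 5702887
F_{35} = F_{34} + F_{33} = 5702887 + 3524578 = 9227465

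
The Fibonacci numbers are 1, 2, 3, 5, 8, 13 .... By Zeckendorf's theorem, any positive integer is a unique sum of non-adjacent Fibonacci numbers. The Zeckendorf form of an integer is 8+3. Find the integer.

11

8+3 = 11.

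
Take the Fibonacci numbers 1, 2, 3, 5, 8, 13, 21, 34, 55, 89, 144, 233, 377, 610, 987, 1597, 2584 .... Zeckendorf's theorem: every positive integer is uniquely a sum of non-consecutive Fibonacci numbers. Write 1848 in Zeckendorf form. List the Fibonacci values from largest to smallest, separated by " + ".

Greedily peel off the largest Fibonacci term at each step:
1848 − 1597 = 251
251 − 233 = 18
18 − 13 = 5
5 − 5 = 0
So 1848 = 1597 + 233 + 13 + 5, with no two terms consecutive in the sequence.

1597 + 233 + 13 + 5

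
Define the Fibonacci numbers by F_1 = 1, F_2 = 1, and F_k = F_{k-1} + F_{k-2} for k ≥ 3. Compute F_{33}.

Iterating the recurrence up to F_{26} = 121393 and F_{25} = 75025:
F_{27} = F_{26} + F_{25} = 121393 + 75025 = 196418
F_{28} = F_{27} + F_{26} = 196418 + 121393 = 317811
F_{29} = F_{28} + F_{27} = 317811 + 196418 = 514229
F_{30} = F_{29} + F_{28} = 514229 + 317811 = 832040
F_{31} = F_{30} + F_{29} = 832040 + 514229 = 1346269
F_{32} = F_{31} + F_{30} = 1346269 + 832040 = 2178309
F_{33} = F_{32} + F_{31} = 2178309 + 1346269 = 3524578

3524578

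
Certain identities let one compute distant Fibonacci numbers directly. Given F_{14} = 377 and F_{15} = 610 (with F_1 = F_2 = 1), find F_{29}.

514229

By F_{2k+1} = F_k² + F_{k+1}²: F_{29} = 377² + 610² = 142129 + 372100 = 514229.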